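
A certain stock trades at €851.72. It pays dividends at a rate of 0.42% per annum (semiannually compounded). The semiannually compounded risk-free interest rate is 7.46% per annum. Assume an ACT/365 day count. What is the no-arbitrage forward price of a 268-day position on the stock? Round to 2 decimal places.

F = S · (1+r/2)^(2T) / (1+q/2)^(2T)
= 851.72 × 1.055250 / 1.003085 = 851.72 × 1.052005
F = €896.01

€896.01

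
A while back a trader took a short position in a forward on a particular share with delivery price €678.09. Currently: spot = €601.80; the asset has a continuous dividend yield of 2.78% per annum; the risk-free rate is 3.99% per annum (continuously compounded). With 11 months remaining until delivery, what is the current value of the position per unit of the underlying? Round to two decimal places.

Current fair forward for the remaining 11 months: F = S·e^((r − q)·T), (r − q) = 0.0399 − 0.0278 = 0.0121
F = 601.80 · e^(0.0121 × 11/12) = 601.80 × 1.011153 = 608.5119
Value of long forward = (F − K)·e^(−rT) = (608.5119 − 678.09) · e^(−0.0399·11/12)
= -69.5781 × 0.964086 = -67.08
Short position value = −(long value) = €67.08

€67.08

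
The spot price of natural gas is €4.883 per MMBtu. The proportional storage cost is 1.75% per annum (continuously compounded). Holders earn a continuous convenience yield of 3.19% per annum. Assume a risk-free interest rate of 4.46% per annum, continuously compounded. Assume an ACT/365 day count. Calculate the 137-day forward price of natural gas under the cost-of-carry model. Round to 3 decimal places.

€4.939 per MMBtu

Net carry = r + u − y = 0.0446 + 0.0175 − 0.0319 = 0.0302
F = S·e^((r+u−y)T) = 4.883 · e^(0.0302 × 137/365) = 4.883 · e^0.011335
= 4.883 × 1.011399 = €4.939 per MMBtu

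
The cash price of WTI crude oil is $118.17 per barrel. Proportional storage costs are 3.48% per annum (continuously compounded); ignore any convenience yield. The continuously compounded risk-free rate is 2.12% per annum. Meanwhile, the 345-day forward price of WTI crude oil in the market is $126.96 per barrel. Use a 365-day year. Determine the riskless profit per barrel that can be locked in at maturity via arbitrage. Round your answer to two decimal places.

Fair forward: F* = S·e^(carry·T), with carry = (r + u) = 0.0212 + 0.0348 = 0.0560
F* = 118.17 · e^(0.0560 × 345/365) = 118.17 · e^0.052932 = 118.17 × 1.054358 = $124.5935
Market $126.96 > fair $124.5935: forward overpriced → cash-and-carry (buy spot, short the forward).
At maturity, profit = |F_mkt − F*| = |126.96 − 124.5935| = $2.37 per barrel

$2.37 per barrel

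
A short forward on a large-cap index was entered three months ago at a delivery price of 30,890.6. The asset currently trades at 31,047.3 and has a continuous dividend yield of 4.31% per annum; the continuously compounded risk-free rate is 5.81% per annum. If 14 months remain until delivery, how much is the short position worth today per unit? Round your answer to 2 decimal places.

-658.62

Current fair forward for the remaining 14 months: F = S·e^((r − q)·T), (r − q) = 0.0581 − 0.0431 = 0.0150
F = 31047.3 · e^(0.0150 × 14/12) = 31047.3 × 1.01765402 = 31595.4097
Value of long forward = (F − K)·e^(−rT) = (31595.4097 − 30890.6) · e^(−0.0581·14/12)
= 704.8097 × 0.93446292 = 658.62
Short position value = −(long value) = -658.62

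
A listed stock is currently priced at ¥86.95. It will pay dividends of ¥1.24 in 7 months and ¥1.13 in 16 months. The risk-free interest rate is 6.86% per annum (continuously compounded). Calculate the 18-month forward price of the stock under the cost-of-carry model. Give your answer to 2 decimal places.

¥93.91

PV(dividends) I = 1.24·e^(−0.0686·7/12) + 1.13·e^(−0.0686·16/12)
I = 1.1914 + 1.0312 = 2.2226
F = (S − I)·e^(rT) = (86.95 − 2.2226) · e^(0.0686·18/12)
= 84.7274 · e^0.102900 = 84.7274 × 1.108381 = ¥93.91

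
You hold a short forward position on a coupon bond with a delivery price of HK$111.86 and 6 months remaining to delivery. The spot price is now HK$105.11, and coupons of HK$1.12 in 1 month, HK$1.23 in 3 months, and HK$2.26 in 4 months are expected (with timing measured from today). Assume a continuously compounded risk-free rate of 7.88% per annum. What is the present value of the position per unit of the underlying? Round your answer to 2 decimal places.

HK$6.95

PV(remaining coupons) I = 1.12·e^(−0.0788·1/12) + 1.23·e^(−0.0788·3/12) + 2.26·e^(−0.0788·4/12) = 4.5201
Current forward F = (S − I)·e^(rT) = (105.11 − 4.5201)·e^(0.0788·6/12) = 100.5899 × 1.040186 = 104.6322
Value (long) = (F − K)·e^(−rT) = (104.6322 − 111.86) × 0.961366 = -6.9486
Short position value = −(long value) = HK$6.95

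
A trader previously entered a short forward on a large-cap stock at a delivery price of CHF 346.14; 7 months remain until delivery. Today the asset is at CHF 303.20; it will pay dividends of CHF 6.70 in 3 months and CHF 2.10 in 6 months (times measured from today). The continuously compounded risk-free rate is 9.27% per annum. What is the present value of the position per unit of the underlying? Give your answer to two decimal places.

CHF 33.27

PV(remaining dividends) I = 6.70·e^(−0.0927·3/12) + 2.10·e^(−0.0927·6/12) = 8.5514
Current forward F = (S − I)·e^(rT) = (303.20 − 8.5514)·e^(0.0927·7/12) = 294.6486 × 1.055564 = 311.0205
Value (long) = (F − K)·e^(−rT) = (311.0205 − 346.14) × 0.947361 = -33.2708
Short position value = −(long value) = CHF 33.27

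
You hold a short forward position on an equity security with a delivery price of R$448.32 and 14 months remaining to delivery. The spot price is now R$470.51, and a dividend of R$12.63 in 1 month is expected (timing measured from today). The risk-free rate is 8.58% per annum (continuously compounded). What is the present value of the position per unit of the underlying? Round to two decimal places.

-R$52.35

PV(remaining dividends) I = 12.63·e^(−0.0858·1/12) = 12.5400
Current forward F = (S − I)·e^(rT) = (470.51 − 12.5400)·e^(0.0858·14/12) = 457.9700 × 1.105281 = 506.1855
Value (long) = (F − K)·e^(−rT) = (506.1855 − 448.32) × 0.904747 = 52.3536
Short position value = −(long value) = -R$52.35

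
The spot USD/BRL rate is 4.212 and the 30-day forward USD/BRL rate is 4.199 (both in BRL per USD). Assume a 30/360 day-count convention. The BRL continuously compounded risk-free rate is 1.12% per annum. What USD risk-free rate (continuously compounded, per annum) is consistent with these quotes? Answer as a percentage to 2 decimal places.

F = S·e^((r_BRL − r_USD)T) ⇒ r_USD = r_BRL − ln(F/S)/T
ln(4.199/4.212) = -0.003091; /(30/360) = -0.037092
r_USD = 0.0112 + 0.037092 = 0.048292
r_USD = 4.83%

4.83%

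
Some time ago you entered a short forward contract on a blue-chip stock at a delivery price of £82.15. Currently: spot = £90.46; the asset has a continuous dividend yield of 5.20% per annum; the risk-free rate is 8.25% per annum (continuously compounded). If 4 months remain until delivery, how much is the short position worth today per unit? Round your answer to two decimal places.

Current fair forward for the remaining 4 months: F = S·e^((r − q)·T), (r − q) = 0.0825 − 0.0520 = 0.0305
F = 90.46 · e^(0.0305 × 4/12) = 90.46 × 1.010219 = 91.3844
Value of long forward = (F − K)·e^(−rT) = (91.3844 − 82.15) · e^(−0.0825·4/12)
= 9.2344 × 0.972875 = 8.98
Short position value = −(long value) = -£8.98

-£8.98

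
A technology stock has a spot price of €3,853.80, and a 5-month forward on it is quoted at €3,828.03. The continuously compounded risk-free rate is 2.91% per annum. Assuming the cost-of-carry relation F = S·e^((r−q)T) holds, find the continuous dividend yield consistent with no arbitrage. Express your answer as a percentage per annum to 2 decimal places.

From F = S·e^((r−q)T): (r − q) = ln(F/S)/T
ln(3828.03/3853.80) = ln(0.993313) = -0.006709
(r − q) = -0.006709 / (5/12) = -0.016102
q = r − ln(F/S)/T = 0.0291 + 0.016102 = 0.045202
q = 4.52%

4.52%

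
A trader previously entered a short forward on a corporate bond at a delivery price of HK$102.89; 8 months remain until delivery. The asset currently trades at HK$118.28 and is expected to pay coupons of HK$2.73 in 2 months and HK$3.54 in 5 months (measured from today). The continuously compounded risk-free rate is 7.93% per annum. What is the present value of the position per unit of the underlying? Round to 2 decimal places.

PV(remaining coupons) I = 2.73·e^(−0.0793·2/12) + 3.54·e^(−0.0793·5/12) = 6.1191
Current forward F = (S − I)·e^(rT) = (118.28 − 6.1191)·e^(0.0793·8/12) = 112.1609 × 1.054289 = 118.2500
Value (long) = (F − K)·e^(−rT) = (118.2500 − 102.89) × 0.948506 = 14.5691
Short position value = −(long value) = -HK$14.57

-HK$14.57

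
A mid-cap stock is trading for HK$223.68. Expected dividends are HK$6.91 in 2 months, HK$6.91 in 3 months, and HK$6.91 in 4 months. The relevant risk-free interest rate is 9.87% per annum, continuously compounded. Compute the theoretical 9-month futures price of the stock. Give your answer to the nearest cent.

HK$219.09

PV(dividends) I = 6.91·e^(−0.0987·2/12) + 6.91·e^(−0.0987·3/12) + 6.91·e^(−0.0987·4/12)
I = 6.7973 + 6.7416 + 6.6864 = 20.2253
F = (S − I)·e^(rT) = (223.68 − 20.2253) · e^(0.0987·9/12)
= 203.4547 · e^0.074025 = 203.4547 × 1.076834 = HK$219.09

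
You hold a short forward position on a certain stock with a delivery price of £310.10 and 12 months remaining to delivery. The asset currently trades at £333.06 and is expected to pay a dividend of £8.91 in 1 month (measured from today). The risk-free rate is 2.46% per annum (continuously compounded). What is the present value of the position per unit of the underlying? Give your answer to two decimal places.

-£21.60

PV(remaining dividends) I = 8.91·e^(−0.0246·1/12) = 8.8918
Current forward F = (S − I)·e^(rT) = (333.06 − 8.8918)·e^(0.0246·12/12) = 324.1682 × 1.024905 = 332.2416
Value (long) = (F − K)·e^(−rT) = (332.2416 − 310.10) × 0.975700 = 21.6036
Short position value = −(long value) = -£21.60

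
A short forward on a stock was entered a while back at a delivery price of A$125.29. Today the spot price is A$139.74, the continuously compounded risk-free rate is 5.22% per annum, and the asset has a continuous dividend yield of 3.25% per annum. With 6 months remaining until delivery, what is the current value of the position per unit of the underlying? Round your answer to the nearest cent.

-A$15.43

Current fair forward for the remaining 6 months: F = S·e^((r − q)·T), (r − q) = 0.0522 − 0.0325 = 0.0197
F = 139.74 · e^(0.0197 × 6/12) = 139.74 × 1.009899 = 141.1233
Value of long forward = (F − K)·e^(−rT) = (141.1233 − 125.29) · e^(−0.0522·6/12)
= 15.8333 × 0.974238 = 15.43
Short position value = −(long value) = -A$15.43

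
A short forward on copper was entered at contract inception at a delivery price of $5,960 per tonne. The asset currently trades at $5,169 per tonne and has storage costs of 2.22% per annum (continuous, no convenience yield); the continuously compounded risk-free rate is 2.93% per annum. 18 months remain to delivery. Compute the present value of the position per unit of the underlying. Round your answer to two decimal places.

Current fair forward for the remaining 18 months: F = S·e^((r + u)·T), (r + u) = 0.0293 + 0.0222 = 0.0515
F = 5169 · e^(0.0515 × 18/12) = 5169 × 1.08031212 = 5584.1333
Value of long forward = (F − K)·e^(−rT) = (5584.1333 − 5960) · e^(−0.0293·18/12)
= -375.8667 × 0.95700181 = -359.71
Short position value = −(long value) = $359.71

$359.71 per tonne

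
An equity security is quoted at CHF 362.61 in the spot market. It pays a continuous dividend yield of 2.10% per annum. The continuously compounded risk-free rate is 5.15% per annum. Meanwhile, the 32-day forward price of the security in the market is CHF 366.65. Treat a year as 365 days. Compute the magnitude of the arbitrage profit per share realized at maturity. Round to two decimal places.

CHF 3.07 per share

Fair forward: F* = S·e^(carry·T), with carry = (r − q) = 0.0515 − 0.0210 = 0.0305
F* = 362.61 · e^(0.0305 × 32/365) = 362.61 · e^0.002674 = 362.61 × 1.002678 = CHF 363.5811
Market CHF 366.65 > fair CHF 363.5811: forward overpriced → cash-and-carry (buy spot, short the forward).
At maturity, profit = |F_mkt − F*| = |366.65 − 363.5811| = CHF 3.07 per share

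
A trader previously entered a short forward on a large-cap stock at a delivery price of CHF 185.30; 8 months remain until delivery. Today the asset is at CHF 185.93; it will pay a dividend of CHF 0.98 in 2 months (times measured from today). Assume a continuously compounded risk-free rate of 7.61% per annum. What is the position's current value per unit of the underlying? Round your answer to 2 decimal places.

PV(remaining dividends) I = 0.98·e^(−0.0761·2/12) = 0.9676
Current forward F = (S − I)·e^(rT) = (185.93 − 0.9676)·e^(0.0761·8/12) = 184.9624 × 1.052042 = 194.5882
Value (long) = (F − K)·e^(−rT) = (194.5882 − 185.30) × 0.950532 = 8.8287
Short position value = −(long value) = -CHF 8.83

-CHF 8.83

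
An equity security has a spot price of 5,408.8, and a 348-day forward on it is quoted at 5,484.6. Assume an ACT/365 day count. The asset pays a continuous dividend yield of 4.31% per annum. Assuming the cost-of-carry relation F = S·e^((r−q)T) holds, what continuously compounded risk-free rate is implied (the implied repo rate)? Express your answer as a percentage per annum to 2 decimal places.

5.77%

From F = S·e^((r−q)T): (r − q) = ln(F/S)/T
ln(5484.6/5408.8) = ln(1.014014) = 0.013917
(r − q) = 0.013917 / (348/365) = 0.014597
r = ln(F/S)/T + q = 0.014597 + 0.0431 = 0.057697
r = 5.77%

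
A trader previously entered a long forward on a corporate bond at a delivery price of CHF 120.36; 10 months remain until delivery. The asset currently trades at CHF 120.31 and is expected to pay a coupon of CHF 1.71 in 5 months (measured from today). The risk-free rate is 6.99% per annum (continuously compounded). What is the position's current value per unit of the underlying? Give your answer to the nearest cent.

CHF 5.10

PV(remaining coupons) I = 1.71·e^(−0.0699·5/12) = 1.6609
Current forward F = (S − I)·e^(rT) = (120.31 − 1.6609)·e^(0.0699·10/12) = 118.6491 × 1.059980 = 125.7657
Value (long) = (F − K)·e^(−rT) = (125.7657 − 120.36) × 0.943414 = 5.0998
Value = CHF 5.10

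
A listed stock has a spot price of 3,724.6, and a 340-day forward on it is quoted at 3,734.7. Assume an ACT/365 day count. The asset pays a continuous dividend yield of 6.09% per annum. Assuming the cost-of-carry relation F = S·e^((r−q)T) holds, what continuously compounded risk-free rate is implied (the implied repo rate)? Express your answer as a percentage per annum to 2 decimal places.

From F = S·e^((r−q)T): (r − q) = ln(F/S)/T
ln(3734.7/3724.6) = ln(1.002712) = 0.002708
(r − q) = 0.002708 / (340/365) = 0.002907
r = ln(F/S)/T + q = 0.002907 + 0.0609 = 0.063807
r = 6.38%

6.38%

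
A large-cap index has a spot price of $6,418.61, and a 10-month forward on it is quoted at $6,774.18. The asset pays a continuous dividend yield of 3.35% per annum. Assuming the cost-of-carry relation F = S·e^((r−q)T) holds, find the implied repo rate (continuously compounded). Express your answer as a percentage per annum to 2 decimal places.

9.82%

From F = S·e^((r−q)T): (r − q) = ln(F/S)/T
ln(6774.18/6418.61) = ln(1.055397) = 0.053917
(r − q) = 0.053917 / (10/12) = 0.064700
r = ln(F/S)/T + q = 0.064700 + 0.0335 = 0.098200
r = 9.82%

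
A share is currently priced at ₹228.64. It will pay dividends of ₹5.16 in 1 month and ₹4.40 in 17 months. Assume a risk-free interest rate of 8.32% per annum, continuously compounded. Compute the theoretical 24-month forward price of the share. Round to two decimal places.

₹259.36

PV(dividends) I = 5.16·e^(−0.0832·1/12) + 4.40·e^(−0.0832·17/12)
I = 5.1243 + 3.9108 = 9.0351
F = (S − I)·e^(rT) = (228.64 − 9.0351) · e^(0.0832·24/12)
= 219.6049 · e^0.166400 = 219.6049 × 1.181045 = ₹259.36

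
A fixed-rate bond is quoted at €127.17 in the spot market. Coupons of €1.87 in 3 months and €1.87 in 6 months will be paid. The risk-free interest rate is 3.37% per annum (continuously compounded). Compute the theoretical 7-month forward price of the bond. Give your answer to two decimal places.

PV(coupons) I = 1.87·e^(−0.0337·3/12) + 1.87·e^(−0.0337·6/12)
I = 1.8543 + 1.8388 = 3.6931
F = (S − I)·e^(rT) = (127.17 − 3.6931) · e^(0.0337·7/12)
= 123.4769 · e^0.019658 = 123.4769 × 1.019852 = €125.93

€125.93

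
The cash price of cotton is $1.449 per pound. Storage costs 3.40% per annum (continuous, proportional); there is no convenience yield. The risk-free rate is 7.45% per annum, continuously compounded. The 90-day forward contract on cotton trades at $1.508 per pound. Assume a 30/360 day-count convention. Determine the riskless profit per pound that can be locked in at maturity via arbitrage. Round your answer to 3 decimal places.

Fair forward: F* = S·e^(carry·T), with carry = (r + u) = 0.0745 + 0.0340 = 0.1085
F* = 1.449 · e^(0.1085 × 90/360) = 1.449 · e^0.027125 = 1.449 × 1.027496 = $1.4888
Market $1.508 > fair $1.4888: forward overpriced → cash-and-carry (buy spot, short the forward).
At maturity, profit = |F_mkt − F*| = |1.508 − 1.4888| = $0.019 per pound

$0.019 per pound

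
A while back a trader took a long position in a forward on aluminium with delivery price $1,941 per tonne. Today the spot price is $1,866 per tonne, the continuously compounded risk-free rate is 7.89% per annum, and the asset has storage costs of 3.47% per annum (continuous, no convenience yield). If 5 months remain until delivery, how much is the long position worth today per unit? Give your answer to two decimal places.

$14.95 per tonne

Current fair forward for the remaining 5 months: F = S·e^((r + u)·T), (r + u) = 0.0789 + 0.0347 = 0.1136
F = 1866 · e^(0.1136 × 5/12) = 1866 × 1.04847144 = 1956.4477
Value of long forward = (F − K)·e^(−rT) = (1956.4477 − 1941) · e^(−0.0789·5/12)
= 15.4477 × 0.96765951 = 14.95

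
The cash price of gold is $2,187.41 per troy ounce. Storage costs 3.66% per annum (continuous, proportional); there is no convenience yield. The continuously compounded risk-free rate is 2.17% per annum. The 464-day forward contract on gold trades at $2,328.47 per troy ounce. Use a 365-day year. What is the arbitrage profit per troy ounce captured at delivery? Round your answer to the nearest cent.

Fair forward: F* = S·e^(carry·T), with carry = (r + u) = 0.0217 + 0.0366 = 0.0583
F* = 2187.41 · e^(0.0583 × 464/365) = 2187.41 · e^0.07411288 = 2187.41 × 1.07692836 = $2355.6839
Market $2328.47 < fair $2355.6839: forward underpriced → reverse cash-and-carry (short spot, go long the forward).
At maturity, profit = |F_mkt − F*| = |2328.47 − 2355.6839| = $27.21 per troy ounce

$27.21 per troy ounce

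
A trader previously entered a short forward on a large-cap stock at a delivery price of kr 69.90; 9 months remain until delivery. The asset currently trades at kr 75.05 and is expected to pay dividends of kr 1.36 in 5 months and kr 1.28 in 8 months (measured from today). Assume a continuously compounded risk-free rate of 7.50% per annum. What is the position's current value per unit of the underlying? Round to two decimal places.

PV(remaining dividends) I = 1.36·e^(−0.0750·5/12) + 1.28·e^(−0.0750·8/12) = 2.5357
Current forward F = (S − I)·e^(rT) = (75.05 − 2.5357)·e^(0.0750·9/12) = 72.5143 × 1.057862 = 76.7101
Value (long) = (F − K)·e^(−rT) = (76.7101 − 69.90) × 0.945303 = 6.4376
Short position value = −(long value) = -kr 6.44

-kr 6.44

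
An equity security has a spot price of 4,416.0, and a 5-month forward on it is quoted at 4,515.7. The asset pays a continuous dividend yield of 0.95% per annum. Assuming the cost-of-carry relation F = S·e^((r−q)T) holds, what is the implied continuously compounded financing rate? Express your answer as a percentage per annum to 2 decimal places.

From F = S·e^((r−q)T): (r − q) = ln(F/S)/T
ln(4515.7/4416.0) = ln(1.022577) = 0.022326
(r − q) = 0.022326 / (5/12) = 0.053582
r = ln(F/S)/T + q = 0.053582 + 0.0095 = 0.063082
r = 6.31%

6.31%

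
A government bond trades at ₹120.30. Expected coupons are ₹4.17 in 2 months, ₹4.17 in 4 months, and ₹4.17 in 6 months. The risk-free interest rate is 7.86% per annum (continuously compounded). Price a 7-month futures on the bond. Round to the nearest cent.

₹113.19

PV(coupons) I = 4.17·e^(−0.0786·2/12) + 4.17·e^(−0.0786·4/12) + 4.17·e^(−0.0786·6/12)
I = 4.1157 + 4.0622 + 4.0093 = 12.1872
F = (S − I)·e^(rT) = (120.30 − 12.1872) · e^(0.0786·7/12)
= 108.1128 · e^0.045850 = 108.1128 × 1.046917 = ₹113.19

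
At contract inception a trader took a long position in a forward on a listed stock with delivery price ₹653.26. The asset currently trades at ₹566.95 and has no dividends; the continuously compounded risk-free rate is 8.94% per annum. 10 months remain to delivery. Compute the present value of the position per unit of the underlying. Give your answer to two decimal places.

-₹39.41

Current fair forward for the remaining 10 months: F = S·e^(r·T), r = 0.0894
F = 566.95 · e^(0.0894 × 10/12) = 566.95 × 1.077345 = 610.8007
Value of long forward = (F − K)·e^(−rT) = (610.8007 − 653.26) · e^(−0.0894·10/12)
= -42.4593 × 0.928207 = -39.41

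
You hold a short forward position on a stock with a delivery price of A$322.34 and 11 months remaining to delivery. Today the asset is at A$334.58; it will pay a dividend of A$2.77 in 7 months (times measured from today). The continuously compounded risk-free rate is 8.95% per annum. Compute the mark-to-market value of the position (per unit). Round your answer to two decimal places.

-A$35.00

PV(remaining dividends) I = 2.77·e^(−0.0895·7/12) = 2.6291
Current forward F = (S − I)·e^(rT) = (334.58 − 2.6291)·e^(0.0895·11/12) = 331.9509 × 1.085501 = 360.3330
Value (long) = (F − K)·e^(−rT) = (360.3330 − 322.34) × 0.921234 = 35.0004
Short position value = −(long value) = -A$35.00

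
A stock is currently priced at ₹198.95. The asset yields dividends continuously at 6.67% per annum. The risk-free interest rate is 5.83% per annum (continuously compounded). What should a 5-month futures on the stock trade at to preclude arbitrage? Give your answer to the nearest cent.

₹198.25

F = S·e^((r − q)T) = 198.95 · e^((0.0583 − 0.0667) × 5/12)
= 198.95 · e^-0.003500 = 198.95 × 0.996506
F = ₹198.25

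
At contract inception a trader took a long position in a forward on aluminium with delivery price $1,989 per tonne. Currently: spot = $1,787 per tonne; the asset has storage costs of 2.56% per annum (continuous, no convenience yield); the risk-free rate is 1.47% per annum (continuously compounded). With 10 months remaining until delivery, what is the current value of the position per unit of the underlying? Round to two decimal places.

Current fair forward for the remaining 10 months: F = S·e^((r + u)·T), (r + u) = 0.0147 + 0.0256 = 0.0403
F = 1787 · e^(0.0403 × 10/12) = 1787 × 1.03415362 = 1848.0325
Value of long forward = (F − K)·e^(−rT) = (1848.0325 − 1989) · e^(−0.0147·10/12)
= -140.9675 × 0.98782473 = -139.25

-$139.25 per tonne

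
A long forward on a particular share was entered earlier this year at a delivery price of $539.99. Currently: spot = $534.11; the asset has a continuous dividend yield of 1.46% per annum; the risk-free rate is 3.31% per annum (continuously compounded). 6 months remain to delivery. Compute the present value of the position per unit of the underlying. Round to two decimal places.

Current fair forward for the remaining 6 months: F = S·e^((r − q)·T), (r − q) = 0.0331 − 0.0146 = 0.0185
F = 534.11 · e^(0.0185 × 6/12) = 534.11 × 1.009293 = 539.0735
Value of long forward = (F − K)·e^(−rT) = (539.0735 − 539.99) · e^(−0.0331·6/12)
= -0.9165 × 0.983586 = -0.90

-$0.90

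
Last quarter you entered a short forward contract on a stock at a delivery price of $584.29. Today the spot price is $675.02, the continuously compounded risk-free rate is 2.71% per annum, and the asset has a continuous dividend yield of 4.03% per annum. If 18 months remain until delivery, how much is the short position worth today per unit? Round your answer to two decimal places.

-$74.41

Current fair forward for the remaining 18 months: F = S·e^((r − q)·T), (r − q) = 0.0271 − 0.0403 = -0.0132
F = 675.02 · e^(-0.0132 × 18/12) = 675.02 × 0.980395 = 661.7862
Value of long forward = (F − K)·e^(−rT) = (661.7862 − 584.29) · e^(−0.0271·18/12)
= 77.4962 × 0.960165 = 74.41
Short position value = −(long value) = -$74.41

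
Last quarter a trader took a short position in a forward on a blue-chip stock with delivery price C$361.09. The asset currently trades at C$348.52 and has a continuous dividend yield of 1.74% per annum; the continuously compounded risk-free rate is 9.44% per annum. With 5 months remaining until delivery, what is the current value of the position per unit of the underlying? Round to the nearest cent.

C$1.16

Current fair forward for the remaining 5 months: F = S·e^((r − q)·T), (r − q) = 0.0944 − 0.0174 = 0.0770
F = 348.52 · e^(0.0770 × 5/12) = 348.52 × 1.032604 = 359.8831
Value of long forward = (F − K)·e^(−rT) = (359.8831 − 361.09) · e^(−0.0944·5/12)
= -1.2069 × 0.961430 = -1.16
Short position value = −(long value) = C$1.16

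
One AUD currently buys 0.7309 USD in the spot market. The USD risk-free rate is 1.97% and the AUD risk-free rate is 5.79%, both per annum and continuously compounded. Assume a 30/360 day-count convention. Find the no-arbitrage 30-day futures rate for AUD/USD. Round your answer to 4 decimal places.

F = S·e^((r_USD − r_AUD)T) = 0.7309 · e^((0.0197 − 0.0579) × 30/360)
= 0.7309 · e^-0.003183 = 0.7309 × 0.996822
F = 0.7286 USD per AUD

0.7286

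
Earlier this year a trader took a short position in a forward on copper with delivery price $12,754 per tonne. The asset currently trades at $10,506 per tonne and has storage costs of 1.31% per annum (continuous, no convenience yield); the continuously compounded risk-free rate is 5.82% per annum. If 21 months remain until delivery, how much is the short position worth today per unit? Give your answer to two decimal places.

$769.33 per tonne

Current fair forward for the remaining 21 months: F = S·e^((r + u)·T), (r + u) = 0.0582 + 0.0131 = 0.0713
F = 10506 · e^(0.0713 × 21/12) = 10506 × 1.13289352 = 11902.1793
Value of long forward = (F − K)·e^(−rT) = (11902.1793 − 12754) · e^(−0.0582·21/12)
= -851.8207 × 0.90316502 = -769.33
Short position value = −(long value) = $769.33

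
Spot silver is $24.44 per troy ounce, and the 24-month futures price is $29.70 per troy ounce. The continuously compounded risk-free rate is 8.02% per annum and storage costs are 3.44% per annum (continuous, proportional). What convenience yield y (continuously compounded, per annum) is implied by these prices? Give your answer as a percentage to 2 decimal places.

1.71%

F = S·e^((r+u−y)T) ⇒ (r+u−y) = ln(F/S)/T
ln(29.70/24.44) = 0.194926; /T ⇒ 0.097463
y = r + u − ln(F/S)/T = 0.0802 + 0.0344 − 0.097463 = 0.017137
y = 1.71%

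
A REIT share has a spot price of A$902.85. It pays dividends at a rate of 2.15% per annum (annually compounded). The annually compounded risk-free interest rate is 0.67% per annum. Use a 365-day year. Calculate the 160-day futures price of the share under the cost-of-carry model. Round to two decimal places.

A$897.09

F = S · (1+r)^T / (1+q)^T
= 902.85 × 1.002931 / 1.009368 = 902.85 × 0.993623
F = A$897.09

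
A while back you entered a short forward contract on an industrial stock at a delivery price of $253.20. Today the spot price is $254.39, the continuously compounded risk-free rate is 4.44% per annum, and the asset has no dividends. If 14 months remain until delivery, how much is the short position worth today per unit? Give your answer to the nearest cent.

-$13.97

Current fair forward for the remaining 14 months: F = S·e^(r·T), r = 0.0444
F = 254.39 · e^(0.0444 × 14/12) = 254.39 × 1.053165 = 267.9146
Value of long forward = (F − K)·e^(−rT) = (267.9146 − 253.20) · e^(−0.0444·14/12)
= 14.7146 × 0.949519 = 13.97
Short position value = −(long value) = -$13.97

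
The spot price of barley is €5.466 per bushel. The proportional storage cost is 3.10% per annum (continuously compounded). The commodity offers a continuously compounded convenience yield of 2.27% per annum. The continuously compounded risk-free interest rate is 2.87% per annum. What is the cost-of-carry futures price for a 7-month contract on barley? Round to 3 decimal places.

€5.585 per bushel

Net carry = r + u − y = 0.0287 + 0.0310 − 0.0227 = 0.0370
F = S·e^((r+u−y)T) = 5.466 · e^(0.0370 × 7/12) = 5.466 · e^0.021583
= 5.466 × 1.021818 = €5.585 per bushel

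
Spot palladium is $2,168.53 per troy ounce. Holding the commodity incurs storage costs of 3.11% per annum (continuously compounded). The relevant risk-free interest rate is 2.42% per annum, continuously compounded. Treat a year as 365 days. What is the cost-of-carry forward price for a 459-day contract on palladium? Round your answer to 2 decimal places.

Net carry = r + u − y = 0.0242 + 0.0311 − 0.0000 = 0.0553
F = S·e^((r+u−y)T) = 2168.53 · e^(0.0553 × 459/365) = 2168.53 · e^0.06954164
= 2168.53 × 1.07201670 = $2,324.70 per troy ounce

$2,324.70 per troy ounce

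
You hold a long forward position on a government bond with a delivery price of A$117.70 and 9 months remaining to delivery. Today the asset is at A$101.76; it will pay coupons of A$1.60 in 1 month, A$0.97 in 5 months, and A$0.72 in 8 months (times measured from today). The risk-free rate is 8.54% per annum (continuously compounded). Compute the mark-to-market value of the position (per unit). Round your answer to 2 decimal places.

PV(remaining coupons) I = 1.60·e^(−0.0854·1/12) + 0.97·e^(−0.0854·5/12) + 0.72·e^(−0.0854·8/12) = 3.2049
Current forward F = (S − I)·e^(rT) = (101.76 − 3.2049)·e^(0.0854·9/12) = 98.5551 × 1.066146 = 105.0741
Value (long) = (F − K)·e^(−rT) = (105.0741 − 117.70) × 0.937958 = -11.8426
Value = -A$11.84

-A$11.84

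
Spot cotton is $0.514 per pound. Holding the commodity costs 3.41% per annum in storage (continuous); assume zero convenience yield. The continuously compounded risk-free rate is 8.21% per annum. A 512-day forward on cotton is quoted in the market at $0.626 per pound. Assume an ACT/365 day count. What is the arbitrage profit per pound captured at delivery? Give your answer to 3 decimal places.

$0.021 per pound

Fair forward: F* = S·e^(carry·T), with carry = (r + u) = 0.0821 + 0.0341 = 0.1162
F* = 0.514 · e^(0.1162 × 512/365) = 0.514 · e^0.162998 = 0.514 × 1.177034 = $0.6050
Market $0.626 > fair $0.6050: forward overpriced → cash-and-carry (buy spot, short the forward).
At maturity, profit = |F_mkt − F*| = |0.626 − 0.6050| = $0.021 per pound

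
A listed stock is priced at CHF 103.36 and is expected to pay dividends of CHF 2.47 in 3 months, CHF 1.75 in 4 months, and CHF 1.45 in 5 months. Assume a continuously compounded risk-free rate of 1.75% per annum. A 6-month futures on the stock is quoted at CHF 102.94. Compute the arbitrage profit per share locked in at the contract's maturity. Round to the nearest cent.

CHF 4.36 per share

PV(dividends) I = 2.47·e^(−0.0175·3/12) + 1.75·e^(−0.0175·4/12) + 1.45·e^(−0.0175·5/12) = 5.6385
Fair futures F* = (S − I)·e^(rT) = (103.36 − 5.6385)·e^0.008750 = 97.7215 × 1.008788 = 98.5803
Market CHF 102.94 > fair 98.5803: forward overpriced → cash-and-carry (borrow at r, buy the stock and collect the dividends, short the forward).
Profit at T = |F_mkt − F*| = |102.94 − 98.5803| = CHF 4.36 per share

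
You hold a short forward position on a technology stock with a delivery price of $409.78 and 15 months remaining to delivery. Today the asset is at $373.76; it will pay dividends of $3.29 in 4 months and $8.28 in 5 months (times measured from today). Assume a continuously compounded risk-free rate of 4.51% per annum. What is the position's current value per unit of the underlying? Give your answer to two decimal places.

PV(remaining dividends) I = 3.29·e^(−0.0451·4/12) + 8.28·e^(−0.0451·5/12) = 11.3668
Current forward F = (S − I)·e^(rT) = (373.76 − 11.3668)·e^(0.0451·15/12) = 362.3932 × 1.057994 = 383.4098
Value (long) = (F − K)·e^(−rT) = (383.4098 − 409.78) × 0.945185 = -24.9247
Short position value = −(long value) = $24.92

$24.92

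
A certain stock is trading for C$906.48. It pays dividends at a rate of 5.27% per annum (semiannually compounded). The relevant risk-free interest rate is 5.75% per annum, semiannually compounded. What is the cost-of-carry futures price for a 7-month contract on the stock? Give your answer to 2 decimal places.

C$908.95

F = S · (1+r/2)^(2T) / (1+q/2)^(2T)
= 906.48 × 1.033621 / 1.030809 = 906.48 × 1.002728
F = C$908.95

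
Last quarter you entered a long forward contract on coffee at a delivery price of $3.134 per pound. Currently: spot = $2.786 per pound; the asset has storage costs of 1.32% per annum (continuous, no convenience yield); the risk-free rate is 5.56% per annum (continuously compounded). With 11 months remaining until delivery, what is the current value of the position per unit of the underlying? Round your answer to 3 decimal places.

Current fair forward for the remaining 11 months: F = S·e^((r + u)·T), (r + u) = 0.0556 + 0.0132 = 0.0688
F = 2.786 · e^(0.0688 × 11/12) = 2.786 × 1.065098 = 2.9674
Value of long forward = (F − K)·e^(−rT) = (2.9674 − 3.134) · e^(−0.0556·11/12)
= -0.1666 × 0.950310 = -0.158

-$0.158 per pound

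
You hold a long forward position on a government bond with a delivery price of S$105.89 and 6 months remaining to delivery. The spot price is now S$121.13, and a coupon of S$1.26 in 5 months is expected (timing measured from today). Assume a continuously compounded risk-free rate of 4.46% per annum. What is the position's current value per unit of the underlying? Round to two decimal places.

PV(remaining coupons) I = 1.26·e^(−0.0446·5/12) = 1.2368
Current forward F = (S − I)·e^(rT) = (121.13 − 1.2368)·e^(0.0446·6/12) = 119.8932 × 1.022551 = 122.5969
Value (long) = (F − K)·e^(−rT) = (122.5969 − 105.89) × 0.977947 = 16.3385
Value = S$16.34

S$16.34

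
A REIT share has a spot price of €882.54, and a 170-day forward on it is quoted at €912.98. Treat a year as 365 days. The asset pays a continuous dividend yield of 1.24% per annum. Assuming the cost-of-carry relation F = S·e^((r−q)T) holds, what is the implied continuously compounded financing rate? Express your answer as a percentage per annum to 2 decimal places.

8.52%

From F = S·e^((r−q)T): (r − q) = ln(F/S)/T
ln(912.98/882.54) = ln(1.034491) = 0.033910
(r − q) = 0.033910 / (170/365) = 0.072807
r = ln(F/S)/T + q = 0.072807 + 0.0124 = 0.085207
r = 8.52%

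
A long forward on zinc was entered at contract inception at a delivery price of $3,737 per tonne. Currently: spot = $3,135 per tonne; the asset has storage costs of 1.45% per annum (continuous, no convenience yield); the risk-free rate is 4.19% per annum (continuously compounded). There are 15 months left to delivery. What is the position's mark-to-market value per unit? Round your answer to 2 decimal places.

-$353.97 per tonne

Current fair forward for the remaining 15 months: F = S·e^((r + u)·T), (r + u) = 0.0419 + 0.0145 = 0.0564
F = 3135 · e^(0.0564 × 15/12) = 3135 × 1.07304457 = 3363.9947
Value of long forward = (F − K)·e^(−rT) = (3363.9947 − 3737) · e^(−0.0419·15/12)
= -373.0053 × 0.94897294 = -353.97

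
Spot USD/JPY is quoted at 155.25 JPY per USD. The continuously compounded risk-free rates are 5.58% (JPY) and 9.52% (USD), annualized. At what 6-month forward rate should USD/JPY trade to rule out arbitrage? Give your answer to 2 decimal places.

152.22

F = S·e^((r_JPY − r_USD)T) = 155.25 · e^((0.0558 − 0.0952) × 6/12)
= 155.25 · e^-0.019700 = 155.25 × 0.980493
F = 152.22 JPY per USD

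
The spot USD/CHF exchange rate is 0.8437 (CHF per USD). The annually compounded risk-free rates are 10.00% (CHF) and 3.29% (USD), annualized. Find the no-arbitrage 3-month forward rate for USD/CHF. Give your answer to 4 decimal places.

By covered interest parity, F = S · (1+r_CHF)^T / (1+r_USD)^T
= 0.8437 × 1.024114 / 1.008125 = 0.8437 × 1.015860
F = 0.8571 CHF per USD

0.8571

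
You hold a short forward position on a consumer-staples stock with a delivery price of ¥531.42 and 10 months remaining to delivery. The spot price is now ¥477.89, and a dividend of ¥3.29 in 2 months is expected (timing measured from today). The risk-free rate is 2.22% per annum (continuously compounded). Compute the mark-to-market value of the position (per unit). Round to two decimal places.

¥47.07

PV(remaining dividends) I = 3.29·e^(−0.0222·2/12) = 3.2778
Current forward F = (S − I)·e^(rT) = (477.89 − 3.2778)·e^(0.0222·10/12) = 474.6122 × 1.018672 = 483.4742
Value (long) = (F − K)·e^(−rT) = (483.4742 − 531.42) × 0.981670 = -47.0670
Short position value = −(long value) = ¥47.07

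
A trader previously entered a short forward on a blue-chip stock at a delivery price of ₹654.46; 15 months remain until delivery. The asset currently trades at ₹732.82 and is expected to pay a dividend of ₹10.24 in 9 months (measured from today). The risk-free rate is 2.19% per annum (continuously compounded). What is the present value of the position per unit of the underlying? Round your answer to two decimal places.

PV(remaining dividends) I = 10.24·e^(−0.0219·9/12) = 10.0732
Current forward F = (S − I)·e^(rT) = (732.82 − 10.0732)·e^(0.0219·15/12) = 722.7468 × 1.027753 = 742.8052
Value (long) = (F − K)·e^(−rT) = (742.8052 − 654.46) × 0.972996 = 85.9595
Short position value = −(long value) = -₹85.96

-₹85.96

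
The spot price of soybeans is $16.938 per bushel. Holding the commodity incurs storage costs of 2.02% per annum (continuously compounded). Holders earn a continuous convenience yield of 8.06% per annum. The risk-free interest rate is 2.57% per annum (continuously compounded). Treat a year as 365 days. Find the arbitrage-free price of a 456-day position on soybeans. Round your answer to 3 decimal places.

$16.219 per bushel

Net carry = r + u − y = 0.0257 + 0.0202 − 0.0806 = -0.0347
F = S·e^((r+u−y)T) = 16.938 · e^(-0.0347 × 456/365) = 16.938 · e^-0.043351
= 16.938 × 0.957575 = $16.219 per bushel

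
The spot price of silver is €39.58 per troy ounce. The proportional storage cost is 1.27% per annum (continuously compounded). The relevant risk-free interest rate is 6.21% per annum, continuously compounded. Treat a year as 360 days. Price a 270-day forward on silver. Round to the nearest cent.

€41.86 per troy ounce

Net carry = r + u − y = 0.0621 + 0.0127 − 0.0000 = 0.0748
F = S·e^((r+u−y)T) = 39.58 · e^(0.0748 × 270/360) = 39.58 · e^0.056100
= 39.58 × 1.057703 = €41.86 per troy ounce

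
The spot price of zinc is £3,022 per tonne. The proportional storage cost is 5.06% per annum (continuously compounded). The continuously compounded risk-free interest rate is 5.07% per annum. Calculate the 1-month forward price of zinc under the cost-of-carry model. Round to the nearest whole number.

£3,048 per tonne

Net carry = r + u − y = 0.0507 + 0.0506 − 0.0000 = 0.1013
F = S·e^((r+u−y)T) = 3022 · e^(0.1013 × 1/12) = 3022 · e^0.008442
= 3022 × 1.008478 = £3,048 per tonne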